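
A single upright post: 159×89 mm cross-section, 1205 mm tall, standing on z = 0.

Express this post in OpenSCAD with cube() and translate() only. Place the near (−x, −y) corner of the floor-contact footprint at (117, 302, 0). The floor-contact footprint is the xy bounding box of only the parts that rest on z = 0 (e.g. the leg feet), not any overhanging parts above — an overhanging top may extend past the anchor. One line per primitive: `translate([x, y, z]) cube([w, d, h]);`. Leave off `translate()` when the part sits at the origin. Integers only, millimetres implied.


translate([117, 302, 0]) cube([159, 89, 1205]);


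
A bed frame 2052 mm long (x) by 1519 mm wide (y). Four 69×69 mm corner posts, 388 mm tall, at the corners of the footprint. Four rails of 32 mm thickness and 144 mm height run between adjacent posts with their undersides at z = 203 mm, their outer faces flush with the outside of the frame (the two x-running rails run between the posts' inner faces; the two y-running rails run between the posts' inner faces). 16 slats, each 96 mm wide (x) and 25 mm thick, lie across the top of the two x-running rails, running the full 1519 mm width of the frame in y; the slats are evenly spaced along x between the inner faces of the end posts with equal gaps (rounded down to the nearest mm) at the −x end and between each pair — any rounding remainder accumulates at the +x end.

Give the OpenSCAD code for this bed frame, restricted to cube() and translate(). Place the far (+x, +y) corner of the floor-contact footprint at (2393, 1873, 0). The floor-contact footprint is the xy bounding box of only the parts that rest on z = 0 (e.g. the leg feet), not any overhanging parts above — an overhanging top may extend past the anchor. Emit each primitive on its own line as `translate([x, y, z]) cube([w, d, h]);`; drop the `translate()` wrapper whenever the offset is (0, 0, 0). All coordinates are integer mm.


translate([341, 354, 0]) cube([69, 69, 388]);
translate([341, 1804, 0]) cube([69, 69, 388]);
translate([2324, 354, 0]) cube([69, 69, 388]);
translate([2324, 1804, 0]) cube([69, 69, 388]);
translate([410, 354, 203]) cube([1914, 32, 144]);
translate([410, 1841, 203]) cube([1914, 32, 144]);
translate([341, 423, 203]) cube([32, 1381, 144]);
translate([2361, 423, 203]) cube([32, 1381, 144]);
translate([432, 354, 347]) cube([96, 1519, 25]);
translate([550, 354, 347]) cube([96, 1519, 25]);
translate([668, 354, 347]) cube([96, 1519, 25]);
translate([786, 354, 347]) cube([96, 1519, 25]);
translate([904, 354, 347]) cube([96, 1519, 25]);
translate([1022, 354, 347]) cube([96, 1519, 25]);
translate([1140, 354, 347]) cube([96, 1519, 25]);
translate([1258, 354, 347]) cube([96, 1519, 25]);
translate([1376, 354, 347]) cube([96, 1519, 25]);
translate([1494, 354, 347]) cube([96, 1519, 25]);
translate([1612, 354, 347]) cube([96, 1519, 25]);
translate([1730, 354, 347]) cube([96, 1519, 25]);
translate([1848, 354, 347]) cube([96, 1519, 25]);
translate([1966, 354, 347]) cube([96, 1519, 25]);
translate([2084, 354, 347]) cube([96, 1519, 25]);
translate([2202, 354, 347]) cube([96, 1519, 25]);


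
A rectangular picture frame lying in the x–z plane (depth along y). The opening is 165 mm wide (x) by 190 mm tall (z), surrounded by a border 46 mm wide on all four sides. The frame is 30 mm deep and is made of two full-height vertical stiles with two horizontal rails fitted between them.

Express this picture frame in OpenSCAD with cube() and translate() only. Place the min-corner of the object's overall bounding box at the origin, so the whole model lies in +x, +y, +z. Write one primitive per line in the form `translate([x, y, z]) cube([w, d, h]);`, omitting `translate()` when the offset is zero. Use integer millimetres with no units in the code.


cube([46, 30, 282]);
translate([211, 0, 0]) cube([46, 30, 282]);
translate([46, 0, 0]) cube([165, 30, 46]);
translate([46, 0, 236]) cube([165, 30, 46]);


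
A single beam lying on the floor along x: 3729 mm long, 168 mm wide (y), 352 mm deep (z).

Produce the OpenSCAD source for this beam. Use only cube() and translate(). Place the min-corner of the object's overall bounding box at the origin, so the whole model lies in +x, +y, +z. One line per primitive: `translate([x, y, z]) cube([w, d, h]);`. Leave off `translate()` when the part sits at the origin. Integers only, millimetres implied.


cube([3729, 168, 352]);


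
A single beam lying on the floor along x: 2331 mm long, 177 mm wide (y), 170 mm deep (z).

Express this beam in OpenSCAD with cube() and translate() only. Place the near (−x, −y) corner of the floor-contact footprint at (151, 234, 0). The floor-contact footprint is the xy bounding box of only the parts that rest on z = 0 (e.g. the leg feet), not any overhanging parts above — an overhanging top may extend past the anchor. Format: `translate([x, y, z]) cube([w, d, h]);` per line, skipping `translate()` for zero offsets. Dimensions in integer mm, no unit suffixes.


translate([151, 234, 0]) cube([2331, 177, 170]);


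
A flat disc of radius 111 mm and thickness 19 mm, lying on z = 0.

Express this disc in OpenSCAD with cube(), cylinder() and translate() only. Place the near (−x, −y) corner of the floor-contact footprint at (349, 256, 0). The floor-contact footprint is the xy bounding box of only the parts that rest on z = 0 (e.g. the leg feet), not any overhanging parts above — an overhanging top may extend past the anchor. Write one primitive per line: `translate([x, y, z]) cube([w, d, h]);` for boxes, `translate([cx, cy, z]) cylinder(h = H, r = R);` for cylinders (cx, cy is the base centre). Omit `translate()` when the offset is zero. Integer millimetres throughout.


translate([460, 367, 0]) cylinder(h = 19, r = 111);


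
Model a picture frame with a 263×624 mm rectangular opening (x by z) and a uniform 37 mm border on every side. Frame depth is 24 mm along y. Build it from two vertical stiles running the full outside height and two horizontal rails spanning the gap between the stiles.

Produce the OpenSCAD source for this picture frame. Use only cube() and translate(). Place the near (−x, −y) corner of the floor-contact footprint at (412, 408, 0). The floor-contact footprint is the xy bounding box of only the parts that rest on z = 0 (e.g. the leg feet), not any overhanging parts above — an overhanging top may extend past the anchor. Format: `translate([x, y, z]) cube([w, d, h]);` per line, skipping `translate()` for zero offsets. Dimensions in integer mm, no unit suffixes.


translate([412, 408, 0]) cube([37, 24, 698]);
translate([712, 408, 0]) cube([37, 24, 698]);
translate([449, 408, 0]) cube([263, 24, 37]);
translate([449, 408, 661]) cube([263, 24, 37]);


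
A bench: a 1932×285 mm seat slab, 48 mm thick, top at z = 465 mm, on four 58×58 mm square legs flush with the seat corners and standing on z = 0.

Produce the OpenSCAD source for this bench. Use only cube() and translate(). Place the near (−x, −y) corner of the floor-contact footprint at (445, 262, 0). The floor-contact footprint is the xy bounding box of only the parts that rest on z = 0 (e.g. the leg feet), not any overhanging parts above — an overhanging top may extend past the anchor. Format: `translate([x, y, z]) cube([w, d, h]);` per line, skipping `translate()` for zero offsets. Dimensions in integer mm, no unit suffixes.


// leg_h = 465 − 48 = 417
translate([445, 262, 417]) cube([1932, 285, 48]);
translate([445, 262, 0]) cube([58, 58, 417]);
translate([445, 489, 0]) cube([58, 58, 417]);
translate([2319, 262, 0]) cube([58, 58, 417]);
translate([2319, 489, 0]) cube([58, 58, 417]);


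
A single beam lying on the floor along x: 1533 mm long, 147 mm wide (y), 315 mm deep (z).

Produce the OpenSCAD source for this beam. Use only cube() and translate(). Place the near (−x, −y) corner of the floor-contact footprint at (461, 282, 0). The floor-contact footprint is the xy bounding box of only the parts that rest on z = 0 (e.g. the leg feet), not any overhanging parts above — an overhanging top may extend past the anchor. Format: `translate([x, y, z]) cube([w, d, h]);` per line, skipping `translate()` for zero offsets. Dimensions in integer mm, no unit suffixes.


translate([461, 282, 0]) cube([1533, 147, 315]);


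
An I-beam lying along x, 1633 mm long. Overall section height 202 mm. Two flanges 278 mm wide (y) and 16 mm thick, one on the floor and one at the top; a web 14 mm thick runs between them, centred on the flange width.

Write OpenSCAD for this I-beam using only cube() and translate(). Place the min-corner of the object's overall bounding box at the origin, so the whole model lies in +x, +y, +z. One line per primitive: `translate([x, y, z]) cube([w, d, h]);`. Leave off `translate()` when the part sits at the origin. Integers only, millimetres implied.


cube([1633, 278, 16]);
translate([0, 132, 16]) cube([1633, 14, 170]);
translate([0, 0, 186]) cube([1633, 278, 16]);


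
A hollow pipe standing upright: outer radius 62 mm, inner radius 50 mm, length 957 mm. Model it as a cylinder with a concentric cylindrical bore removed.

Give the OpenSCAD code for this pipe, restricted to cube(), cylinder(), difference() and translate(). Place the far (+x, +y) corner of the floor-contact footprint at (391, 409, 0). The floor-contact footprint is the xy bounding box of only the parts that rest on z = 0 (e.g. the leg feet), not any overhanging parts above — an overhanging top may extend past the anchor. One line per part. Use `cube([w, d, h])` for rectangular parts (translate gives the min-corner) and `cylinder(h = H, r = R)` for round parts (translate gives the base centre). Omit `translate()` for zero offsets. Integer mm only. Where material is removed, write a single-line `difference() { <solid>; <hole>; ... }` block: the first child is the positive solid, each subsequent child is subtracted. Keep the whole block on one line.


difference() { translate([329, 347, 0]) cylinder(h = 957, r = 62); translate([329, 347, 0]) cylinder(h = 957, r = 50); }


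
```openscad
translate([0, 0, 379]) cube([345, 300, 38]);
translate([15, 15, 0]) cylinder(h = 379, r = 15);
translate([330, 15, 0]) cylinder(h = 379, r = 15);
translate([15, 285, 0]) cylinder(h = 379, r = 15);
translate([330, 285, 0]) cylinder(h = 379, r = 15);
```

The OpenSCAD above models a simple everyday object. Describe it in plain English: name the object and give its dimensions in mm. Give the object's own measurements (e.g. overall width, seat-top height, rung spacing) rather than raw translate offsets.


A simple wooden stool: a rectangular seat 345 mm (x) by 300 mm (y), 38 mm thick, top face at z = 417 mm, on four round legs, each 30 mm in diameter. The legs rest on z = 0, each leg's axis is inset half a diameter from the nearest pair of seat edges (so the leg's bounding box is flush with the corner).


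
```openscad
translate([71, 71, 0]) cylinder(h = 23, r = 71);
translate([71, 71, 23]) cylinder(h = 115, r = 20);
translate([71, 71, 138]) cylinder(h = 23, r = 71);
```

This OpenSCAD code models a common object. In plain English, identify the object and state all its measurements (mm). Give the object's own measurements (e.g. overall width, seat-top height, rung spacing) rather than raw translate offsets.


A spool: two coaxial disc flanges of radius 71 mm and thickness 23 mm, joined by a core cylinder of radius 20 mm and height 115 mm. The lower flange rests on z = 0 and the three cylinders share a vertical axis.


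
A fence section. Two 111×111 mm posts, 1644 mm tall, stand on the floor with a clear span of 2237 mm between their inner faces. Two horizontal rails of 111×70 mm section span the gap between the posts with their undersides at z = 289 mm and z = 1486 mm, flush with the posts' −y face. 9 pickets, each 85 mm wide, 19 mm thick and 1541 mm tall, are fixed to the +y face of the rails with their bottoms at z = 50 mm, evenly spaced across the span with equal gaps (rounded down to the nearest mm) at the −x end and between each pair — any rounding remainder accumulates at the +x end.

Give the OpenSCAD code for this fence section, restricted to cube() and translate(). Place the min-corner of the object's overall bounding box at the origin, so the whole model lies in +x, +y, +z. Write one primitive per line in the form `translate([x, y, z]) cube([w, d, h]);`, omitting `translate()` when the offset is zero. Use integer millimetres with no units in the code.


cube([111, 111, 1644]);
translate([2348, 0, 0]) cube([111, 111, 1644]);
translate([111, 0, 289]) cube([2237, 111, 70]);
translate([111, 0, 1486]) cube([2237, 111, 70]);
translate([258, 111, 50]) cube([85, 19, 1541]);
translate([490, 111, 50]) cube([85, 19, 1541]);
translate([722, 111, 50]) cube([85, 19, 1541]);
translate([954, 111, 50]) cube([85, 19, 1541]);
translate([1186, 111, 50]) cube([85, 19, 1541]);
translate([1418, 111, 50]) cube([85, 19, 1541]);
translate([1650, 111, 50]) cube([85, 19, 1541]);
translate([1882, 111, 50]) cube([85, 19, 1541]);
translate([2114, 111, 50]) cube([85, 19, 1541]);


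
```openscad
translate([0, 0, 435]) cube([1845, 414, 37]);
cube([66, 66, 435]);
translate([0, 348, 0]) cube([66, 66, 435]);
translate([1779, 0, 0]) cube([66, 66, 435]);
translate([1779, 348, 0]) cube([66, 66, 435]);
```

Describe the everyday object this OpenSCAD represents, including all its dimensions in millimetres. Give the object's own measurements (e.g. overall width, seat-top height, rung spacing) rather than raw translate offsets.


A bench: a 1845×414 mm seat slab, 37 mm thick, top at z = 472 mm, on four 66×66 mm square legs flush with the seat corners and standing on z = 0.


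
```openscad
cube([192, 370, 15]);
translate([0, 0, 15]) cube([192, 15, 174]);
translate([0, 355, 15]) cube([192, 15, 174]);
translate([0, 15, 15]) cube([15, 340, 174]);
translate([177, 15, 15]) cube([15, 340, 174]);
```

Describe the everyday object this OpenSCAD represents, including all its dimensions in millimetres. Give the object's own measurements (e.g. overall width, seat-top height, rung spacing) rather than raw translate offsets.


An open-topped rectangular box: outside dimensions 192×370×189 mm, with a uniform wall and base thickness of 15 mm. The base is a full 192×370 slab on the floor; four walls sit on top of the base. The front and back walls (the −y and +y sides) span the full width; the two side walls fit between them.


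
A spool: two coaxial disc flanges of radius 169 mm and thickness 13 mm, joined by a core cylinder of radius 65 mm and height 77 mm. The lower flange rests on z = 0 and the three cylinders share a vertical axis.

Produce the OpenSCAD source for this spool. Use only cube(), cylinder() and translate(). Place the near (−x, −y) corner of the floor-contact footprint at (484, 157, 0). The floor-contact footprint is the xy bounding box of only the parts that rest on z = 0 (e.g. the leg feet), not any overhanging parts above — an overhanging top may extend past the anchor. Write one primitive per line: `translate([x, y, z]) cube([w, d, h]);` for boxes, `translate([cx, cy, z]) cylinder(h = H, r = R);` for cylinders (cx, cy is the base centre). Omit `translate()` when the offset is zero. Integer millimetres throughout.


translate([653, 326, 0]) cylinder(h = 13, r = 169);
translate([653, 326, 13]) cylinder(h = 77, r = 65);
translate([653, 326, 90]) cylinder(h = 13, r = 169);


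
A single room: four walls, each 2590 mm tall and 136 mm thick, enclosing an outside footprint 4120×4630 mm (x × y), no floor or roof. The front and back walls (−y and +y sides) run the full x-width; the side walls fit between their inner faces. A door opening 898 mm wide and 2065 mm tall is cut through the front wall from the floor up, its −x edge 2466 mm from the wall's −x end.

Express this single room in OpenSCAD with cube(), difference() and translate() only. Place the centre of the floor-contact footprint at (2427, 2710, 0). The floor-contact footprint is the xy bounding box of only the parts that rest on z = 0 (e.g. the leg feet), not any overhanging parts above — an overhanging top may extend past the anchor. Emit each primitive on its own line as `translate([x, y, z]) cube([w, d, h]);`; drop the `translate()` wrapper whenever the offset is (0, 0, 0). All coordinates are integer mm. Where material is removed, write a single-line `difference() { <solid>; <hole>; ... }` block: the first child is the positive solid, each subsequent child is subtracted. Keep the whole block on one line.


difference() { translate([367, 395, 0]) cube([4120, 136, 2590]); translate([2833, 395, 0]) cube([898, 136, 2065]); }
translate([367, 4889, 0]) cube([4120, 136, 2590]);
translate([367, 531, 0]) cube([136, 4358, 2590]);
translate([4351, 531, 0]) cube([136, 4358, 2590]);


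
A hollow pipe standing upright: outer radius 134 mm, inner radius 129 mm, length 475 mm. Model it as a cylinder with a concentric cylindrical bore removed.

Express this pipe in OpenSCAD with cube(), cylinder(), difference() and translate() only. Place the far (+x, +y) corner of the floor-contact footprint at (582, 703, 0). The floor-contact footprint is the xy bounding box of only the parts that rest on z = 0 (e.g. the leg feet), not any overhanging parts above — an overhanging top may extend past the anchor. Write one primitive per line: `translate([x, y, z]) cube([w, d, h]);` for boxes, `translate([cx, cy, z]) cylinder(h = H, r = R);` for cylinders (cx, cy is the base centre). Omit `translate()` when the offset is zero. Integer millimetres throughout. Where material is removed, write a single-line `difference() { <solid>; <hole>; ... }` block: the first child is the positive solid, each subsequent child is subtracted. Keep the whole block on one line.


difference() { translate([448, 569, 0]) cylinder(h = 475, r = 134); translate([448, 569, 0]) cylinder(h = 475, r = 129); }


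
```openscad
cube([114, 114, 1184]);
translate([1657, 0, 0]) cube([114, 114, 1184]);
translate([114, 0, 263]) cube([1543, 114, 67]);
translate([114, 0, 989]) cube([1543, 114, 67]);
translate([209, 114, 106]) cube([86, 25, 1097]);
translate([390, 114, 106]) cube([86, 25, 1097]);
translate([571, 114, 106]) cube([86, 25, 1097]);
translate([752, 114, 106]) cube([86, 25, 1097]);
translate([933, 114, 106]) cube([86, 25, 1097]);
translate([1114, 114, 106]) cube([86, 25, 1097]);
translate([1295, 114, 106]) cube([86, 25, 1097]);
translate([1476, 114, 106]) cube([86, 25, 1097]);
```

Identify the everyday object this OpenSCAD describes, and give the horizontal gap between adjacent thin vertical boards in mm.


A fence section. The picket gap is 95 mm.

Two posts, two rails, 8 pickets — a fence section. Span 1543 mm holds 8 pickets of 86 mm with 9 equal gaps: ⌊(1543 − 8·86) / 9⌋ = 95 mm.


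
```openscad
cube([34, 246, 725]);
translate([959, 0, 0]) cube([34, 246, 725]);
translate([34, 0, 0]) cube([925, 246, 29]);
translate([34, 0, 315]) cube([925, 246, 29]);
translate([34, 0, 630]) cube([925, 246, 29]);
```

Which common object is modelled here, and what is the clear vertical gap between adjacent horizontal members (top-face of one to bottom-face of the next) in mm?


A bookshelf. The clear shelf gap is 286 mm.

Two tall side panels with 3 horizontal boards between them — a bookshelf. The first two shelf undersides are at z = 0 and z = 315; with shelf thickness 29, the clear gap is 315 − 0 − 29 = 286 mm.


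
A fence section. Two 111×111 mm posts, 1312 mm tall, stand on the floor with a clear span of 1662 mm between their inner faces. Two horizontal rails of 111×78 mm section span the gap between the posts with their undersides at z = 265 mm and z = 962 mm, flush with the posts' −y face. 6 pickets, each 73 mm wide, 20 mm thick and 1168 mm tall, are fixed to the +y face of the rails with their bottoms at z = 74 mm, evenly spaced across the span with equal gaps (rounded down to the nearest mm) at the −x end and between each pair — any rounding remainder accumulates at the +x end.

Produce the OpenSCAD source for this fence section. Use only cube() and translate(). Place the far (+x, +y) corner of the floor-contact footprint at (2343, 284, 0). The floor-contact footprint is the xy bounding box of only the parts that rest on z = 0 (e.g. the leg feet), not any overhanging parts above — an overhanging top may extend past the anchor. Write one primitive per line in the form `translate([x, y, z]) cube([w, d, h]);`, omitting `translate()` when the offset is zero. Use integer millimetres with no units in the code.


translate([459, 173, 0]) cube([111, 111, 1312]);
translate([2232, 173, 0]) cube([111, 111, 1312]);
translate([570, 173, 265]) cube([1662, 111, 78]);
translate([570, 173, 962]) cube([1662, 111, 78]);
translate([744, 284, 74]) cube([73, 20, 1168]);
translate([991, 284, 74]) cube([73, 20, 1168]);
translate([1238, 284, 74]) cube([73, 20, 1168]);
translate([1485, 284, 74]) cube([73, 20, 1168]);
translate([1732, 284, 74]) cube([73, 20, 1168]);
translate([1979, 284, 74]) cube([73, 20, 1168]);


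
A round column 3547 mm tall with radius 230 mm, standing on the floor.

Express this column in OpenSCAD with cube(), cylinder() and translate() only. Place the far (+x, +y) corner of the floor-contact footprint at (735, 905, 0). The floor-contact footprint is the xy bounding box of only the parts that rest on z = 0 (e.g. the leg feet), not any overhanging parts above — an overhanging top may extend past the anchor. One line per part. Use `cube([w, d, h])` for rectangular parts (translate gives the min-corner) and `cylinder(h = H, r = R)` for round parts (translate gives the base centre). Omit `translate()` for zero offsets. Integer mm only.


translate([505, 675, 0]) cylinder(h = 3547, r = 230);


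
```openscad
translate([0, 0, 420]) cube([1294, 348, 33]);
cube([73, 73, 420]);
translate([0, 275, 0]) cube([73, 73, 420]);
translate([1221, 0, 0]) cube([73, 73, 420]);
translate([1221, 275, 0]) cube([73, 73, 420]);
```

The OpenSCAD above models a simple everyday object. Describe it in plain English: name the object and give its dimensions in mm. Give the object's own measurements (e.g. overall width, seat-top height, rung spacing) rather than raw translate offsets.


A long wooden bench with a 1294 mm (x) × 348 mm (y) seat, 33 mm thick, its top surface 453 mm above the floor. Four 73 mm square legs at the seat corners, flush with the edges, run from z = 0 to the seat underside.


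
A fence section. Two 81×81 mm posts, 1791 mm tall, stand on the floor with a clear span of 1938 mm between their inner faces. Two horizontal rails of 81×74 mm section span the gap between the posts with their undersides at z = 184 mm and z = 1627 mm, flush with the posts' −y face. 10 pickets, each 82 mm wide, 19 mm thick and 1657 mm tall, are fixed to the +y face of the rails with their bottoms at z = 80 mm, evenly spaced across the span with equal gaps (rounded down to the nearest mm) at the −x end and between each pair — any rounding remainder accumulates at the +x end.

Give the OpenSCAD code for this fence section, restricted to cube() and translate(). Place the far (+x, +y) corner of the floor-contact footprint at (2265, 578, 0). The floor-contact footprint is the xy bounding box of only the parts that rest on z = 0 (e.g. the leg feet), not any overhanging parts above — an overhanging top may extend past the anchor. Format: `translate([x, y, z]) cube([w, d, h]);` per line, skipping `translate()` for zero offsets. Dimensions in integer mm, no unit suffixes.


translate([165, 497, 0]) cube([81, 81, 1791]);
translate([2184, 497, 0]) cube([81, 81, 1791]);
translate([246, 497, 184]) cube([1938, 81, 74]);
translate([246, 497, 1627]) cube([1938, 81, 74]);
translate([347, 578, 80]) cube([82, 19, 1657]);
translate([530, 578, 80]) cube([82, 19, 1657]);
translate([713, 578, 80]) cube([82, 19, 1657]);
translate([896, 578, 80]) cube([82, 19, 1657]);
translate([1079, 578, 80]) cube([82, 19, 1657]);
translate([1262, 578, 80]) cube([82, 19, 1657]);
translate([1445, 578, 80]) cube([82, 19, 1657]);
translate([1628, 578, 80]) cube([82, 19, 1657]);
translate([1811, 578, 80]) cube([82, 19, 1657]);
translate([1994, 578, 80]) cube([82, 19, 1657]);


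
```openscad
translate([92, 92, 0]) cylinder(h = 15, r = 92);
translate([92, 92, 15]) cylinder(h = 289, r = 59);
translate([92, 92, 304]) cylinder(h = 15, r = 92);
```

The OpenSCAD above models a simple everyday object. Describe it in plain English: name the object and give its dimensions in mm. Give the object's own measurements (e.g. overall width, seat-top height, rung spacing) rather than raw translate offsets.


A spool: two coaxial disc flanges of radius 92 mm and thickness 15 mm, joined by a core cylinder of radius 59 mm and height 289 mm. The lower flange rests on z = 0 and the three cylinders share a vertical axis.


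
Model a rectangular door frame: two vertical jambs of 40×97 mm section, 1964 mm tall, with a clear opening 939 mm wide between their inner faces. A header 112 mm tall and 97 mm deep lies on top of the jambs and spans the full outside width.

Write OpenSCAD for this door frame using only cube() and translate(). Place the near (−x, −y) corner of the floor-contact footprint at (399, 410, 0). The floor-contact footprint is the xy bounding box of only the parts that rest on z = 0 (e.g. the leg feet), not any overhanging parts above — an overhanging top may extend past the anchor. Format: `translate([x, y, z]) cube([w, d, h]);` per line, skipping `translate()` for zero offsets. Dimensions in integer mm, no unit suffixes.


translate([399, 410, 0]) cube([40, 97, 1964]);
translate([1378, 410, 0]) cube([40, 97, 1964]);
translate([399, 410, 1964]) cube([1019, 97, 112]);


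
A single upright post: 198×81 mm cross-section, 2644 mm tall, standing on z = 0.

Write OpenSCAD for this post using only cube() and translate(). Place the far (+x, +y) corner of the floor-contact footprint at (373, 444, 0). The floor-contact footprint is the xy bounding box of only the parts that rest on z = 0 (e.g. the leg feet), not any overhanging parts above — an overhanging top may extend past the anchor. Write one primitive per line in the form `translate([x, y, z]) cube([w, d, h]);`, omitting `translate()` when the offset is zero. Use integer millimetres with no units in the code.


translate([175, 363, 0]) cube([198, 81, 2644]);


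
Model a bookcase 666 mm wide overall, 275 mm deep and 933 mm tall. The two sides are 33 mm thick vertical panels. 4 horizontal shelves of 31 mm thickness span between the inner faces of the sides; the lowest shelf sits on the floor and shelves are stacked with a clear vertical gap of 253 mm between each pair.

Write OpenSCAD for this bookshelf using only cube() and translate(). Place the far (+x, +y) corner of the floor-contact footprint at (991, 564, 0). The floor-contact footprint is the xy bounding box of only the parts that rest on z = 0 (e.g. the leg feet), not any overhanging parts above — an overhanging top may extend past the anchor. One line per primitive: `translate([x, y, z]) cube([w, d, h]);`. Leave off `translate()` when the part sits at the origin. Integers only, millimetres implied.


translate([325, 289, 0]) cube([33, 275, 933]);
translate([958, 289, 0]) cube([33, 275, 933]);
translate([358, 289, 0]) cube([600, 275, 31]);
translate([358, 289, 284]) cube([600, 275, 31]);
translate([358, 289, 568]) cube([600, 275, 31]);
translate([358, 289, 852]) cube([600, 275, 31]);


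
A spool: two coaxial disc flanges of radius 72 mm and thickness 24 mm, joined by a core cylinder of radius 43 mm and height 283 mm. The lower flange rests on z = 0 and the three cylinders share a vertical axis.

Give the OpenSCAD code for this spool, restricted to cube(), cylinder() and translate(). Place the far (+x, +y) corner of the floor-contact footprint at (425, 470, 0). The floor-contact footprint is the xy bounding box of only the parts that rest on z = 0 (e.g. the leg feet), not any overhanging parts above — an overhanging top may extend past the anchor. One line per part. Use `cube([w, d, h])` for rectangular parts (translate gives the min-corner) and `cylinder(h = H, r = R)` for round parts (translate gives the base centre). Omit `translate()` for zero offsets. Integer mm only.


translate([353, 398, 0]) cylinder(h = 24, r = 72);
translate([353, 398, 24]) cylinder(h = 283, r = 43);
translate([353, 398, 307]) cylinder(h = 24, r = 72);


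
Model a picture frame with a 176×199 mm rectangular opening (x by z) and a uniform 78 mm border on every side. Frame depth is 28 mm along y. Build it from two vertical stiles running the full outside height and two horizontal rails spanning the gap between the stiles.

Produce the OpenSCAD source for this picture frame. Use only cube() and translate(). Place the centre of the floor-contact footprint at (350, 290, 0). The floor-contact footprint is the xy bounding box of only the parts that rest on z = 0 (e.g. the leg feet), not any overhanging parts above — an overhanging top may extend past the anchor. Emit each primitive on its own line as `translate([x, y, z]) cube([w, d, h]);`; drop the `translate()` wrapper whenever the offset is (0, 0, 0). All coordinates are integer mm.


translate([184, 276, 0]) cube([78, 28, 355]);
translate([438, 276, 0]) cube([78, 28, 355]);
translate([262, 276, 0]) cube([176, 28, 78]);
translate([262, 276, 277]) cube([176, 28, 78]);


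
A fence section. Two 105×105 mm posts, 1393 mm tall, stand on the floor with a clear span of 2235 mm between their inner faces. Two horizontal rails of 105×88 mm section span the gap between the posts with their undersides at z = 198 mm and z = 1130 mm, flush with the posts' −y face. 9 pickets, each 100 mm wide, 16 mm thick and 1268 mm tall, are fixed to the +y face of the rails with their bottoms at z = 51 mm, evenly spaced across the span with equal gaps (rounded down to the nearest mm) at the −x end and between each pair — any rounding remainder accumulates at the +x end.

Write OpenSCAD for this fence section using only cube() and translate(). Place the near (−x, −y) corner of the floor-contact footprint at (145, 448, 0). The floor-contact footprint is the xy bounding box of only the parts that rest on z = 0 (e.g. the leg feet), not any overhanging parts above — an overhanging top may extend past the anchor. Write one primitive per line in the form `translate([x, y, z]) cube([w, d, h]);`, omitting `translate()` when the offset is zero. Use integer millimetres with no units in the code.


translate([145, 448, 0]) cube([105, 105, 1393]);
translate([2485, 448, 0]) cube([105, 105, 1393]);
translate([250, 448, 198]) cube([2235, 105, 88]);
translate([250, 448, 1130]) cube([2235, 105, 88]);
translate([383, 553, 51]) cube([100, 16, 1268]);
translate([616, 553, 51]) cube([100, 16, 1268]);
translate([849, 553, 51]) cube([100, 16, 1268]);
translate([1082, 553, 51]) cube([100, 16, 1268]);
translate([1315, 553, 51]) cube([100, 16, 1268]);
translate([1548, 553, 51]) cube([100, 16, 1268]);
translate([1781, 553, 51]) cube([100, 16, 1268]);
translate([2014, 553, 51]) cube([100, 16, 1268]);
translate([2247, 553, 51]) cube([100, 16, 1268]);


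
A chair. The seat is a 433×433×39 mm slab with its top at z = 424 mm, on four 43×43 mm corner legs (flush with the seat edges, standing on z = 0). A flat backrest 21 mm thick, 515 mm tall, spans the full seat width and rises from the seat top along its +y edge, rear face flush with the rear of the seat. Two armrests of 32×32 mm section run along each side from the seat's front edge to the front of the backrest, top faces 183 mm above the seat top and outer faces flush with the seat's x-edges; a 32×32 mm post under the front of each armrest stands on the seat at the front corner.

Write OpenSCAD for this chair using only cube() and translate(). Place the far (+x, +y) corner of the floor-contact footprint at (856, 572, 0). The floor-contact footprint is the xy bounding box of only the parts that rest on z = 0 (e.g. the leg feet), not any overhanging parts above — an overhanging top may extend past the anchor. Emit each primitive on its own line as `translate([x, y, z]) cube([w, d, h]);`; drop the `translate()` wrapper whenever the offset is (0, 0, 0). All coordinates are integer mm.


translate([423, 139, 385]) cube([433, 433, 39]);
translate([423, 139, 0]) cube([43, 43, 385]);
translate([813, 139, 0]) cube([43, 43, 385]);
translate([423, 529, 0]) cube([43, 43, 385]);
translate([813, 529, 0]) cube([43, 43, 385]);
translate([423, 551, 424]) cube([433, 21, 515]);
translate([423, 139, 575]) cube([32, 412, 32]);
translate([824, 139, 575]) cube([32, 412, 32]);
translate([423, 139, 424]) cube([32, 32, 151]);
translate([824, 139, 424]) cube([32, 32, 151]);


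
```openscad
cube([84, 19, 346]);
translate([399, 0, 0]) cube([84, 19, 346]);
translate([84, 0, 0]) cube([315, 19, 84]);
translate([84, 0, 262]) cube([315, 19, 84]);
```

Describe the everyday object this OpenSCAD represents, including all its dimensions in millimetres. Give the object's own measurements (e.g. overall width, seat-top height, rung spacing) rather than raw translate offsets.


A rectangular picture frame lying in the x–z plane (depth along y). The opening is 315 mm wide (x) by 178 mm tall (z), surrounded by a border 84 mm wide on all four sides. The frame is 19 mm deep and is made of two full-height vertical stiles with two horizontal rails fitted between them.


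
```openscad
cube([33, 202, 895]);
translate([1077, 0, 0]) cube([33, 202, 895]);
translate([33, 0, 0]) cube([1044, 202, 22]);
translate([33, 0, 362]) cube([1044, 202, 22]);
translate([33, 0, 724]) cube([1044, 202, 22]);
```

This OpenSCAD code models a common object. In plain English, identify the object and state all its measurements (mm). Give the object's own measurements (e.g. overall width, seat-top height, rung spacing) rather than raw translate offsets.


An open bookshelf. Two side panels, each 33 mm thick, 202 mm deep and 895 mm tall, stand 1110 mm apart (outside-to-outside). Between them sit 3 shelves, each 22 mm thick and 202 mm deep, spanning the full gap between the sides. The bottom shelf rests on the floor (its underside at z = 0) and the clear gap between one shelf's top and the next shelf's underside is 340 mm.


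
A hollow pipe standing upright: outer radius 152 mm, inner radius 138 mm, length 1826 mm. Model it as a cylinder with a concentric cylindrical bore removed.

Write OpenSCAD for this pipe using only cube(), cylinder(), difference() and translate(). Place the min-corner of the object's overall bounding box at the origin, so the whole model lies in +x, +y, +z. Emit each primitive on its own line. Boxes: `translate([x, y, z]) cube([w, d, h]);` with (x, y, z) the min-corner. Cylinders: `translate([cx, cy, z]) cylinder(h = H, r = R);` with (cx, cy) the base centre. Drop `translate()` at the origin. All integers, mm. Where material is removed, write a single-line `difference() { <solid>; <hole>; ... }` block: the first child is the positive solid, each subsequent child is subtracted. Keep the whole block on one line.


difference() { translate([152, 152, 0]) cylinder(h = 1826, r = 152); translate([152, 152, 0]) cylinder(h = 1826, r = 138); }


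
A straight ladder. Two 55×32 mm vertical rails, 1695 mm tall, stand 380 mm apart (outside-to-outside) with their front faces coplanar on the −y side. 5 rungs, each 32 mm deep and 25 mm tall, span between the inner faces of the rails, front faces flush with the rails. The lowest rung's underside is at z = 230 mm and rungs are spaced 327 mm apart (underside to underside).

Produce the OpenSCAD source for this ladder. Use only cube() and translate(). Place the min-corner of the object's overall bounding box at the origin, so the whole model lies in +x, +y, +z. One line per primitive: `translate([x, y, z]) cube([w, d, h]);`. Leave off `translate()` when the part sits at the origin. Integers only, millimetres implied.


cube([55, 32, 1695]);
translate([325, 0, 0]) cube([55, 32, 1695]);
translate([55, 0, 230]) cube([270, 32, 25]);
translate([55, 0, 557]) cube([270, 32, 25]);
translate([55, 0, 884]) cube([270, 32, 25]);
translate([55, 0, 1211]) cube([270, 32, 25]);
translate([55, 0, 1538]) cube([270, 32, 25]);


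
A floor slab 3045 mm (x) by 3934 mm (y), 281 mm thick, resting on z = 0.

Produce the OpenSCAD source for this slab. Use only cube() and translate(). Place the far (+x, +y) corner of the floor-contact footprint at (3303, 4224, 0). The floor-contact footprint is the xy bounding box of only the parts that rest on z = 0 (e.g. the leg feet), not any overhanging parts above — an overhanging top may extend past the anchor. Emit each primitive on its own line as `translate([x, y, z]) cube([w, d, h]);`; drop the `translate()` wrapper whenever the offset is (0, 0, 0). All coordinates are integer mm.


translate([258, 290, 0]) cube([3045, 3934, 281]);


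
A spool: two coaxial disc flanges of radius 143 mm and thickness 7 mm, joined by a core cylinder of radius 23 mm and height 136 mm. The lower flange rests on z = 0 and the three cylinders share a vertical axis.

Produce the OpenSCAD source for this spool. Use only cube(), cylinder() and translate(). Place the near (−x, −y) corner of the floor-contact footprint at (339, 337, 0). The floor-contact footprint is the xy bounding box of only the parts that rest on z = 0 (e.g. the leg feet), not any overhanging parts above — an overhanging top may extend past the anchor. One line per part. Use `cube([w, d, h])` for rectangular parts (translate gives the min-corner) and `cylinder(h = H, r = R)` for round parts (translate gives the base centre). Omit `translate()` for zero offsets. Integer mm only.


translate([482, 480, 0]) cylinder(h = 7, r = 143);
translate([482, 480, 7]) cylinder(h = 136, r = 23);
translate([482, 480, 143]) cylinder(h = 7, r = 143);


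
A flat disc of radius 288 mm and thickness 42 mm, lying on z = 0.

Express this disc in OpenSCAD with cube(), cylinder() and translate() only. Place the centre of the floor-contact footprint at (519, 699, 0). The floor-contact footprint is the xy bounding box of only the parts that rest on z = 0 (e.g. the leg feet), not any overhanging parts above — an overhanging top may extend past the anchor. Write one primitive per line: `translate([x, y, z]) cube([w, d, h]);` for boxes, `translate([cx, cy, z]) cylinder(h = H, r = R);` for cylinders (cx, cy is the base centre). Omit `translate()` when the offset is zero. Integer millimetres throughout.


translate([519, 699, 0]) cylinder(h = 42, r = 288);


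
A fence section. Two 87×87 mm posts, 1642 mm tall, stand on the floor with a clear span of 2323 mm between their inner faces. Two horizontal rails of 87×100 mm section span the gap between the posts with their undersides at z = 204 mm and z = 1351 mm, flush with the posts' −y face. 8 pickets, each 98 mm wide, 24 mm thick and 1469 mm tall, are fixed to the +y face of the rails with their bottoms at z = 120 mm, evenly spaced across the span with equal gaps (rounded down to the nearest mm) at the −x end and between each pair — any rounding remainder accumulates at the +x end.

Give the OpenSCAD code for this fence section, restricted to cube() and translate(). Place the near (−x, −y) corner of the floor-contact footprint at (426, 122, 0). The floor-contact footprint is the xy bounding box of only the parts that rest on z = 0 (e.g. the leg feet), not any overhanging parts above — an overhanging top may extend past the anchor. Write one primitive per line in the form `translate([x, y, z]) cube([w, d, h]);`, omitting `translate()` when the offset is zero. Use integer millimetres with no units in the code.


translate([426, 122, 0]) cube([87, 87, 1642]);
translate([2836, 122, 0]) cube([87, 87, 1642]);
translate([513, 122, 204]) cube([2323, 87, 100]);
translate([513, 122, 1351]) cube([2323, 87, 100]);
translate([684, 209, 120]) cube([98, 24, 1469]);
translate([953, 209, 120]) cube([98, 24, 1469]);
translate([1222, 209, 120]) cube([98, 24, 1469]);
translate([1491, 209, 120]) cube([98, 24, 1469]);
translate([1760, 209, 120]) cube([98, 24, 1469]);
translate([2029, 209, 120]) cube([98, 24, 1469]);
translate([2298, 209, 120]) cube([98, 24, 1469]);
translate([2567, 209, 120]) cube([98, 24, 1469]);
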